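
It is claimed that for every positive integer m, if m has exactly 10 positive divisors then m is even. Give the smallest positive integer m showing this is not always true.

m = 405

A counterexample is any positive integer m such that m has exactly 10 positive divisors but m is odd; we check each in order.
For m = 48, 80, 112, 162, 176, 208, 272, 304, 368 the conclusion holds.
m = 405: divisors of 405: 10 divisors; 405 is odd.
Thus m = 405 disproves the claim, and no smaller m works.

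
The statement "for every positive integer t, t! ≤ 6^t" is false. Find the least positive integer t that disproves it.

A counterexample is any positive integer t such that t! > 6^t; we check each in order.
For t = 1, 2, 3, 4, …, 11, 12, 13 the conclusion holds.
t = 14: t! = 87178291200 and 6^t = 78364164096, so 87178291200 > 78364164096.
Thus t = 14 disproves the claim, and no smaller t works.

t = 14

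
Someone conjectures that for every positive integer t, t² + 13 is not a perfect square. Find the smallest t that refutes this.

t = 6

A counterexample is any positive integer t such that t² + 13 is a perfect square; we check each in order.
The first 5 eligible values, up to t = 5, all satisfy the conclusion.
t = 6: 6² + 13 = 49 = 7², a perfect square.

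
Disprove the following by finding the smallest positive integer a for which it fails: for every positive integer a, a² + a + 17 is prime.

a = 16

A counterexample is any positive integer a such that a² + a + 17 is not prime; we check each in order.
For a = 1, 2, 3, 4, …, 13, 14, 15 the conclusion holds.
a = 16: a² + a + 17 = 289 = 17 × 17, composite.
So a = 16 is the smallest counterexample.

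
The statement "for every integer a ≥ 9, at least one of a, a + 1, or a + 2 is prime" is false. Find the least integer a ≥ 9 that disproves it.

a = 14

For a = 9, 10, 11, 12, 13 the conclusion holds.
a = 14: 14 = 2 × 7; 15 = 3 × 5; 16 = 2 × 8 — all composite.
Thus a = 14 disproves the claim, and no smaller a works.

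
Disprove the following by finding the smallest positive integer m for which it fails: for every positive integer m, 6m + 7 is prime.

m = 3

Check each positive integer m in order until 6m + 7 is not prime.
m = 1: 6m + 7 = 13, prime.
m = 2: 6m + 7 = 19, prime.
m = 3: 6m + 7 = 25 = 5 × 5, composite.
So m = 3 is the smallest counterexample.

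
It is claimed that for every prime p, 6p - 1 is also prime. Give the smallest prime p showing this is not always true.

p = 11

p = 2: 6p - 1 = 11, prime.
p = 3: 6p - 1 = 17, prime.
p = 5: 6p - 1 = 29, prime.
p = 7: 6p - 1 = 41, prime.
p = 11: 6p - 1 = 65 = 5 × 13, not prime.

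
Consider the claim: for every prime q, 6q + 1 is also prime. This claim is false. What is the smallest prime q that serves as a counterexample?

Check each prime q in order until 6q + 1 is not prime.
For q = 2, 3, 5, 7, 11, 13, 17 the conclusion holds.
q = 19: 6q + 1 = 115 = 5 × 23, not prime.
Hence q = 19 is a counterexample.

q = 19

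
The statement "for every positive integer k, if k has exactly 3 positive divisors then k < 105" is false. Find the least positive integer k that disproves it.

k = 121

Check each positive integer k in order until k has exactly 3 positive divisors but the claim fails.
The first 4 eligible values, up to k = 49, all satisfy the conclusion.
k = 121: τ(121) = 3; 121 ≥ 105.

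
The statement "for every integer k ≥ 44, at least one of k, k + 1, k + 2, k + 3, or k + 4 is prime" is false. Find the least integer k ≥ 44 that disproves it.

We need the least integer k ≥ 44 for which k, k + 1, k + 2, k + 3, k + 4 are all composite.
The first 4 eligible values, up to k = 47, all satisfy the conclusion.
k = 48: 48 = 2 × 24; 49 = 7 × 7; 50 = 2 × 25; 51 = 3 × 17; 52 = 2 × 26 — all composite.

k = 48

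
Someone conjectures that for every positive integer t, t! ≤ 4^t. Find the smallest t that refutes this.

t = 9

Check each positive integer t in order until t! > 4^t.
The first 8 eligible values, up to t = 8, all satisfy the conclusion.
t = 9: t! = 362880 and 4^t = 262144, so 362880 > 262144.
Hence t = 9 is a counterexample.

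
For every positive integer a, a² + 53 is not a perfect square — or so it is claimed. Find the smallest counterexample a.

a = 26

The first 25 eligible values, up to a = 25, all satisfy the conclusion.
a = 26: 26² + 53 = 729 = 27², a perfect square.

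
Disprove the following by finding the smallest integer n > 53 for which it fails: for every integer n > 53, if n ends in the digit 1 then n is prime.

For n = 61, 71 the conclusion holds.
n = 81: 81 ends in 1; 81 = 3 × 27, composite.
Hence n = 81 is a counterexample.

n = 81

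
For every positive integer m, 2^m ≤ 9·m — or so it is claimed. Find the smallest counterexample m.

m = 6

For m = 1, 2, 3, 4, 5 the conclusion holds.
m = 6: 2^m = 64 and 9·m = 54, so 64 > 54.
Thus m = 6 disproves the claim, and no smaller m works.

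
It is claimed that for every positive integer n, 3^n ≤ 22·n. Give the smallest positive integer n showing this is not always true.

n = 5

For n = 1, 2, 3, 4 the conclusion holds.
n = 5: 3^n = 243 and 22·n = 110, so 243 > 110.
Hence n = 5 is a counterexample.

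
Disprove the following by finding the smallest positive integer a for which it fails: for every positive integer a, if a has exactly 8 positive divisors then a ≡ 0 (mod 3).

a = 40

A counterexample is any positive integer a such that a has exactly 8 positive divisors but the claim fails; we check each in order.
a = 24: τ(24) = 8; 24 ≡ 0 (mod 3).
a = 30: τ(30) = 8; 30 ≡ 0 (mod 3).
a = 40: τ(40) = 8; 40 ≡ 1 (mod 3).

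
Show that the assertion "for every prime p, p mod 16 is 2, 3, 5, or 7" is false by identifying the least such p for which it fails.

p = 11

We need the least prime p for which the claim fails.
For p = 2, 3, 5, 7 the conclusion holds.
p = 11: 11 mod 16 = 11 — not in {2, 3, 5, 7}.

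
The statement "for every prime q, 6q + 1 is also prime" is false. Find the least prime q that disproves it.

q = 19

Check each prime q in order until 6q + 1 is not prime.
q = 2: 6q + 1 = 13, prime.
q = 3: 6q + 1 = 19, prime.
q = 5: 6q + 1 = 31, prime.
q = 7: 6q + 1 = 43, prime.
q = 11: 6q + 1 = 67, prime.
q = 13: 6q + 1 = 79, prime.
q = 17: 6q + 1 = 103, prime.
q = 19: 6q + 1 = 115 = 5 × 23, not prime.
Hence q = 19 is a counterexample.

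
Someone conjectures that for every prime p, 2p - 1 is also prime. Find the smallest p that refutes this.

p = 5

We need the least prime p for which 2p - 1 is not prime.
For p = 2, 3 the conclusion holds.
p = 5: 2p - 1 = 9 = 3 × 3, not prime.
Hence p = 5 is a counterexample.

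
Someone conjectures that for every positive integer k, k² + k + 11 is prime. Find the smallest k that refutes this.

We need the least positive integer k for which k² + k + 11 is not prime.
For k = 1, 2, 3, 4, 5, 6, 7, 8, 9 the conclusion holds.
k = 10: k² + k + 11 = 121 = 11 × 11, composite.
So k = 10 is the smallest counterexample.

k = 10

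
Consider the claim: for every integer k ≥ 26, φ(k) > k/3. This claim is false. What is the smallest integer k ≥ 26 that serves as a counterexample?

k = 30

k = 26: φ(26) = 12 and 26/3 = 26/3, so φ(26) > 26/3.
k = 27: φ(27) = 18 and 27/3 = 9, so φ(27) > 27/3.
k = 28: φ(28) = 12 and 28/3 = 28/3, so φ(28) > 28/3.
k = 29: φ(29) = 28 and 29/3 = 29/3, so φ(29) > 29/3.
k = 30: φ(30) = 8 and 30/3 = 10, so φ(30) ≤ 30/3.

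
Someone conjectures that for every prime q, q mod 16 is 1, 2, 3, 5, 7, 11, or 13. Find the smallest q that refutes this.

q = 31

We need the least prime q for which the claim fails.
For q = 2, 3, 5, 7, 11, 13, 17, 19, 23, 29 the conclusion holds.
q = 31: 31 mod 16 = 15 — not in {1, 2, 3, 5, 7, 11, 13}.
Hence q = 31 is a counterexample.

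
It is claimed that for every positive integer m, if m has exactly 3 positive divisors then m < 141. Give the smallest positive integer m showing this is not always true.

m = 4: τ(4) = 3; 4 < 141.
m = 9: τ(9) = 3; 9 < 141.
m = 25: τ(25) = 3; 25 < 141.
m = 49: τ(49) = 3; 49 < 141.
m = 121: τ(121) = 3; 121 < 141.
m = 169: τ(169) = 3; 169 ≥ 141.
Thus m = 169 disproves the claim, and no smaller m works.

m = 169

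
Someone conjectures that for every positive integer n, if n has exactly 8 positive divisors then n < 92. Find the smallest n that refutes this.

n = 102

For n = 24, 30, 40, 42, 54, 56, 66, 70, 78, 88 the conclusion holds.
n = 102: τ(102) = 8; 102 ≥ 92.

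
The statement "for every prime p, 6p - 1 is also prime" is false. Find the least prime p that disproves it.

The first 4 eligible values, up to p = 7, all satisfy the conclusion.
p = 11: 6p - 1 = 65 = 5 × 13, not prime.
So p = 11 is the smallest counterexample.

p = 11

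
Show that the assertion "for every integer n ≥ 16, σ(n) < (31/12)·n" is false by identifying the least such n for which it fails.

The first 32 eligible values, up to n = 47, all satisfy the conclusion.
n = 48: σ(48) = 124; 124 ≥ 124.

n = 48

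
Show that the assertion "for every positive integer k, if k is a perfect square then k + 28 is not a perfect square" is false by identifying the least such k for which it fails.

k = 36

We need the least positive integer k for which k is a perfect square but k + 28 is a perfect square.
For k = 1, 4, 9, 16, 25 the conclusion holds.
k = 36: 36 = 6² and 36 + 28 = 64 = 8².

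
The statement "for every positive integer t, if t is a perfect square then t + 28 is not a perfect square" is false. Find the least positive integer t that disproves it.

t = 36

Check each positive integer t in order until t is a perfect square but t + 28 is a perfect square.
The first 5 eligible values, up to t = 25, all satisfy the conclusion.
t = 36: 36 = 6² and 36 + 28 = 64 = 8².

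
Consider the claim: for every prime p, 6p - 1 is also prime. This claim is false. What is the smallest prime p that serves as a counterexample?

We need the least prime p for which 6p - 1 is not prime.
The first 4 eligible values, up to p = 7, all satisfy the conclusion.
p = 11: 6p - 1 = 65 = 5 × 13, not prime.

p = 11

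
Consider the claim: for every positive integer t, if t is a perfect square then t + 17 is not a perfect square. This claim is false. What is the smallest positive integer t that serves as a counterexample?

We need the least positive integer t for which t is a perfect square but t + 17 is a perfect square.
t = 1: 1 + 17 = 18, not a perfect square.
t = 4: 4 + 17 = 21, not a perfect square.
t = 9: 9 + 17 = 26, not a perfect square.
t = 16: 16 + 17 = 33, not a perfect square.
t = 25: 25 + 17 = 42, not a perfect square.
t = 36: 36 + 17 = 53, not a perfect square.
t = 49: 49 + 17 = 66, not a perfect square.
t = 64: 64 = 8² and 64 + 17 = 81 = 9².
So t = 64 is the smallest counterexample.

t = 64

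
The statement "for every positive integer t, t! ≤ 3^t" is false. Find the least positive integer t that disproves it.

t = 7

A counterexample is any positive integer t such that t! > 3^t; we check each in order.
The first 6 eligible values, up to t = 6, all satisfy the conclusion.
t = 7: t! = 5040 and 3^t = 2187, so 5040 > 2187.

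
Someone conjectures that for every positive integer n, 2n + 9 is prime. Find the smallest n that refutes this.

Check each positive integer n in order until 2n + 9 is not prime.
n = 1: 2n + 9 = 11, prime.
n = 2: 2n + 9 = 13, prime.
n = 3: 2n + 9 = 15 = 3 × 5, composite.

n = 3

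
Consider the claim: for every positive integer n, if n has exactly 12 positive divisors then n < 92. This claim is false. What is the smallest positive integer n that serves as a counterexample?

We need the least positive integer n for which n has exactly 12 positive divisors but the claim fails.
The first 4 eligible values, up to n = 90, all satisfy the conclusion.
n = 96: τ(96) = 12; 96 ≥ 92.

n = 96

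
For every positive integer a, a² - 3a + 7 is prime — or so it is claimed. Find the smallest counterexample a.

We need the least positive integer a for which a² - 3a + 7 is not prime.
The first 5 eligible values, up to a = 5, all satisfy the conclusion.
a = 6: a² - 3a + 7 = 25 = 5 × 5, composite.
So a = 6 is the smallest counterexample.

a = 6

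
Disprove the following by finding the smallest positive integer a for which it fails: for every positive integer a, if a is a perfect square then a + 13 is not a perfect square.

Check each positive integer a in order until a is a perfect square but a + 13 is a perfect square.
a = 1: 1 + 13 = 14, not a perfect square.
a = 4: 4 + 13 = 17, not a perfect square.
a = 9: 9 + 13 = 22, not a perfect square.
a = 16: 16 + 13 = 29, not a perfect square.
a = 25: 25 + 13 = 38, not a perfect square.
a = 36: 36 = 6² and 36 + 13 = 49 = 7².
Hence a = 36 is a counterexample.

a = 36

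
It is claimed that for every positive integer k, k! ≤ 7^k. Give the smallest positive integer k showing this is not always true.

The first 16 eligible values, up to k = 16, all satisfy the conclusion.
k = 17: k! = 355687428096000 and 7^k = 232630513987207, so 355687428096000 > 232630513987207.

k = 17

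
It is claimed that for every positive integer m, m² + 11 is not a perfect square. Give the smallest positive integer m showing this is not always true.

m = 5

Check each positive integer m in order until m² + 11 is a perfect square.
For m = 1, 2, 3, 4 the conclusion holds.
m = 5: 5² + 11 = 36 = 6², a perfect square.
Thus m = 5 disproves the claim, and no smaller m works.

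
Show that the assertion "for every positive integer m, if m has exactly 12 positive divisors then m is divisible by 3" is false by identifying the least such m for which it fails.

m = 140

Check each positive integer m in order until m has exactly 12 positive divisors but m is not divisible by 3.
m = 60: τ(60) = 12; 60 mod 3 = 0.
m = 72: τ(72) = 12; 72 mod 3 = 0.
m = 84: τ(84) = 12; 84 mod 3 = 0.
m = 90: τ(90) = 12; 90 mod 3 = 0.
m = 96: τ(96) = 12; 96 mod 3 = 0.
m = 108: τ(108) = 12; 108 mod 3 = 0.
m = 126: τ(126) = 12; 126 mod 3 = 0.
m = 132: τ(132) = 12; 132 mod 3 = 0.
m = 140: τ(140) = 12; 140 mod 3 = 2.
Hence m = 140 is a counterexample.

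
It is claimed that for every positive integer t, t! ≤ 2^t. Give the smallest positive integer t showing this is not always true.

t = 4

A counterexample is any positive integer t such that t! > 2^t; we check each in order.
t = 1: t! = 1 and 2^t = 2, so 1 ≤ 2.
t = 2: t! = 2 and 2^t = 4, so 2 ≤ 4.
t = 3: t! = 6 and 2^t = 8, so 6 ≤ 8.
t = 4: t! = 24 and 2^t = 16, so 24 > 16.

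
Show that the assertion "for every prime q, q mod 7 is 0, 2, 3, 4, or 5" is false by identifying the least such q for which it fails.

For q = 2, 3, 5, 7, 11 the conclusion holds.
q = 13: 13 mod 7 = 6 — not in {0, 2, 3, 4, 5}.

q = 13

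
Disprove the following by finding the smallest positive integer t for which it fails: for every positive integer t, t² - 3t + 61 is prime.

t = 4

t = 1: t² - 3t + 61 = 59, prime.
t = 2: t² - 3t + 61 = 59, prime.
t = 3: t² - 3t + 61 = 61, prime.
t = 4: t² - 3t + 61 = 65 = 5 × 13, composite.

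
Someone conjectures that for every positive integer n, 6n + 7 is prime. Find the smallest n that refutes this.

n = 3

A counterexample is any positive integer n such that 6n + 7 is not prime; we check each in order.
n = 1: 6n + 7 = 13, prime.
n = 2: 6n + 7 = 19, prime.
n = 3: 6n + 7 = 25 = 5 × 5, composite.
So n = 3 is the smallest counterexample.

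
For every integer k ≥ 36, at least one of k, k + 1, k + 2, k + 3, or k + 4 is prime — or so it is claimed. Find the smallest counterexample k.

We need the least integer k ≥ 36 for which k, k + 1, k + 2, k + 3, k + 4 are all composite.
For k = 36, 37, 38, 39, …, 45, 46, 47 the conclusion holds.
k = 48: 48 = 2 × 24; 49 = 7 × 7; 50 = 2 × 25; 51 = 3 × 17; 52 = 2 × 26 — all composite.

k = 48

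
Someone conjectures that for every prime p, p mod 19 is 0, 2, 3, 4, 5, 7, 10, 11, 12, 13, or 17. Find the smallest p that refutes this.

Check each prime p in order until the claim fails.
For p = 2, 3, 5, 7, …, 23, 29, 31 the conclusion holds.
p = 37: 37 mod 19 = 18 — not in {0, 2, 3, 4, 5, 7, 10, 11, 12, 13, 17}.

p = 37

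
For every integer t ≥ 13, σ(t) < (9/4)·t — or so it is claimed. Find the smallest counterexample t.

t = 24

Check each integer t ≥ 13 in order until the claim fails.
For t = 13, 14, 15, 16, …, 21, 22, 23 the conclusion holds.
t = 24: σ(24) = 60; 60 ≥ 54.
So t = 24 is the smallest counterexample.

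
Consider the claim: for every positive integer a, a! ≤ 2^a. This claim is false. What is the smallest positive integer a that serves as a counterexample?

For a = 1, 2, 3 the conclusion holds.
a = 4: a! = 24 and 2^a = 16, so 24 > 16.
So a = 4 is the smallest counterexample.

a = 4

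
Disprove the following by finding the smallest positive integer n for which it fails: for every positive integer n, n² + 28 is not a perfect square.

n = 6

Check each positive integer n in order until n² + 28 is a perfect square.
For n = 1, 2, 3, 4, 5 the conclusion holds.
n = 6: 6² + 28 = 64 = 8², a perfect square.
So n = 6 is the smallest counterexample.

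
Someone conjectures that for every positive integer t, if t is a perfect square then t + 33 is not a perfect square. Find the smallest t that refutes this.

t = 16

Check each positive integer t in order until t is a perfect square but t + 33 is a perfect square.
For t = 1, 4, 9 the conclusion holds.
t = 16: 16 = 4² and 16 + 33 = 49 = 7².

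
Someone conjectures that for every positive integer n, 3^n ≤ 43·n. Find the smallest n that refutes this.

n = 5

A counterexample is any positive integer n such that 3^n > 43·n; we check each in order.
For n = 1, 2, 3, 4 the conclusion holds.
n = 5: 3^n = 243 and 43·n = 215, so 243 > 215.
So n = 5 is the smallest counterexample.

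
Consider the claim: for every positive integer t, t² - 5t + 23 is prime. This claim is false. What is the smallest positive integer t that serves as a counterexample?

We need the least positive integer t for which t² - 5t + 23 is not prime.
For t = 1, 2, 3, 4, …, 16, 17, 18 the conclusion holds.
t = 19: t² - 5t + 23 = 289 = 17 × 17, composite.

t = 19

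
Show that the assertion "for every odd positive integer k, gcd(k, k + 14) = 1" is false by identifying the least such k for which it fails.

Check each odd positive integer k in order until gcd(k, k + 14) > 1.
k = 1: gcd(1, 15) = 1.
k = 3: gcd(3, 17) = 1.
k = 5: gcd(5, 19) = 1.
k = 7: gcd(7, 21) = 7.

k = 7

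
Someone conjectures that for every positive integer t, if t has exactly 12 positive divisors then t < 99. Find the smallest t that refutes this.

t = 108

Check each positive integer t in order until t has exactly 12 positive divisors but the claim fails.
For t = 60, 72, 84, 90, 96 the conclusion holds.
t = 108: τ(108) = 12; 108 ≥ 99.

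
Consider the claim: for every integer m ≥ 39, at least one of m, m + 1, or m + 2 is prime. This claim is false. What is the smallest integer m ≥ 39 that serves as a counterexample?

m = 44

For m = 39, 40, 41, 42, 43 the conclusion holds.
m = 44: 44 = 2 × 22; 45 = 3 × 15; 46 = 2 × 23 — all composite.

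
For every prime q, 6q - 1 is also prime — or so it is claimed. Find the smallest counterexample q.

q = 11

We need the least prime q for which 6q - 1 is not prime.
For q = 2, 3, 5, 7 the conclusion holds.
q = 11: 6q - 1 = 65 = 5 × 13, not prime.
Thus q = 11 disproves the claim, and no smaller q works.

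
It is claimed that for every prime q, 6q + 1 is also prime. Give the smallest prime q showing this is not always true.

A counterexample is any prime q such that 6q + 1 is not prime; we check each in order.
For q = 2, 3, 5, 7, 11, 13, 17 the conclusion holds.
q = 19: 6q + 1 = 115 = 5 × 23, not prime.
Hence q = 19 is a counterexample.

q = 19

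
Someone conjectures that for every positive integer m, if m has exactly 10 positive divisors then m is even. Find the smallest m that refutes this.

We need the least positive integer m for which m has exactly 10 positive divisors but m is odd.
For m = 48, 80, 112, 162, 176, 208, 272, 304, 368 the conclusion holds.
m = 405: divisors of 405: 10 divisors; 405 is odd.

m = 405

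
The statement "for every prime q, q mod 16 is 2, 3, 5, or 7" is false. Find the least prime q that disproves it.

q = 11

A counterexample is any prime q such that the claim fails; we check each in order.
q = 2: 2 mod 16 = 2.
q = 3: 3 mod 16 = 3.
q = 5: 5 mod 16 = 5.
q = 7: 7 mod 16 = 7.
q = 11: 11 mod 16 = 11 — not in {2, 3, 5, 7}.
Hence q = 11 is a counterexample.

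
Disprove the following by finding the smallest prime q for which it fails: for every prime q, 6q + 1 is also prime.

q = 2: 6q + 1 = 13, prime.
q = 3: 6q + 1 = 19, prime.
q = 5: 6q + 1 = 31, prime.
q = 7: 6q + 1 = 43, prime.
q = 11: 6q + 1 = 67, prime.
q = 13: 6q + 1 = 79, prime.
q = 17: 6q + 1 = 103, prime.
q = 19: 6q + 1 = 115 = 5 × 23, not prime.
Hence q = 19 is a counterexample.

q = 19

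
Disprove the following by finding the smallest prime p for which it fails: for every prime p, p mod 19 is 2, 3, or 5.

p = 7

Check each prime p in order until the claim fails.
p = 2: 2 mod 19 = 2.
p = 3: 3 mod 19 = 3.
p = 5: 5 mod 19 = 5.
p = 7: 7 mod 19 = 7 — not in {2, 3, 5}.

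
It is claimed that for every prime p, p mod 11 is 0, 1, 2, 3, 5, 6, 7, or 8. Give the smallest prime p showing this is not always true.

A counterexample is any prime p such that the claim fails; we check each in order.
For p = 2, 3, 5, 7, 11, 13, 17, 19, 23, 29 the conclusion holds.
p = 31: 31 mod 11 = 9 — not in {0, 1, 2, 3, 5, 6, 7, 8}.

p = 31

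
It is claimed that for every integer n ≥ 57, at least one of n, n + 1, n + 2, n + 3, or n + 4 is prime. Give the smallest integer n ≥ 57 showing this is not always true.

The first 5 eligible values, up to n = 61, all satisfy the conclusion.
n = 62: 62 = 2 × 31; 63 = 3 × 21; 64 = 2 × 32; 65 = 5 × 13; 66 = 2 × 33 — all composite.
So n = 62 is the smallest counterexample.

n = 62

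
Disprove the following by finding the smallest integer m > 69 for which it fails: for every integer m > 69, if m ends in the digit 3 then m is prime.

A counterexample is any integer m > 69 such that m ends in the digit 3 but m is not prime; we check each in order.
m = 73: 73 ends in 3 and is prime.
m = 83: 83 ends in 3 and is prime.
m = 93: 93 ends in 3; 93 = 3 × 31, composite.
Thus m = 93 disproves the claim, and no smaller m works.

m = 93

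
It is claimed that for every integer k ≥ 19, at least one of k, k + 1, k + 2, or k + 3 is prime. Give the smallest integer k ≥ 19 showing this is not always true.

k = 24

The first 5 eligible values, up to k = 23, all satisfy the conclusion.
k = 24: 24 = 2 × 12; 25 = 5 × 5; 26 = 2 × 13; 27 = 3 × 9 — all composite.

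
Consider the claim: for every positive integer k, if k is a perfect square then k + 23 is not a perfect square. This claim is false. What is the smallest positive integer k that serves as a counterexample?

A counterexample is any positive integer k such that k is a perfect square but k + 23 is a perfect square; we check each in order.
For k = 1, 4, 9, 16, 25, 36, 49, 64, 81, 100 the conclusion holds.
k = 121: 121 = 11² and 121 + 23 = 144 = 12².
So k = 121 is the smallest counterexample.

k = 121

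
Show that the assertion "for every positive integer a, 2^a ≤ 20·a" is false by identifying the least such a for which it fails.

The first 7 eligible values, up to a = 7, all satisfy the conclusion.
a = 8: 2^a = 256 and 20·a = 160, so 256 > 160.
So a = 8 is the smallest counterexample.

a = 8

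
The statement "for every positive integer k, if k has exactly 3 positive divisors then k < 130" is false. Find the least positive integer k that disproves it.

We need the least positive integer k for which k has exactly 3 positive divisors but the claim fails.
For k = 4, 9, 25, 49, 121 the conclusion holds.
k = 169: τ(169) = 3; 169 ≥ 130.
So k = 169 is the smallest counterexample.

k = 169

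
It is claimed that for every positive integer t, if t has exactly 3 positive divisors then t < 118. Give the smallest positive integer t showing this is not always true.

t = 121

A counterexample is any positive integer t such that t has exactly 3 positive divisors but the claim fails; we check each in order.
For t = 4, 9, 25, 49 the conclusion holds.
t = 121: τ(121) = 3; 121 ≥ 118.
Thus t = 121 disproves the claim, and no smaller t works.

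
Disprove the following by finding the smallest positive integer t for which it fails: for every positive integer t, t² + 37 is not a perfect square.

t = 18

We need the least positive integer t for which t² + 37 is a perfect square.
The first 17 eligible values, up to t = 17, all satisfy the conclusion.
t = 18: 18² + 37 = 361 = 19², a perfect square.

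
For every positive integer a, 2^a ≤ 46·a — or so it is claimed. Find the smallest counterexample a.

a = 9

We need the least positive integer a for which 2^a > 46·a.
The first 8 eligible values, up to a = 8, all satisfy the conclusion.
a = 9: 2^a = 512 and 46·a = 414, so 512 > 414.
So a = 9 is the smallest counterexample.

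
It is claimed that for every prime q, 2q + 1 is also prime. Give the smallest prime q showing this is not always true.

For q = 2, 3, 5 the conclusion holds.
q = 7: 2q + 1 = 15 = 3 × 5, not prime.
So q = 7 is the smallest counterexample.

q = 7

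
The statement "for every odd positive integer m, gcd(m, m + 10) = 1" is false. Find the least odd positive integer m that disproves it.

For m = 1, 3 the conclusion holds.
m = 5: gcd(5, 15) = 5.
Hence m = 5 is a counterexample.

m = 5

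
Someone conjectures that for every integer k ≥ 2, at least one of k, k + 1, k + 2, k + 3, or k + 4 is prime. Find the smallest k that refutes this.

k = 24

The first 22 eligible values, up to k = 23, all satisfy the conclusion.
k = 24: 24 = 2 × 12; 25 = 5 × 5; 26 = 2 × 13; 27 = 3 × 9; 28 = 2 × 14 — all composite.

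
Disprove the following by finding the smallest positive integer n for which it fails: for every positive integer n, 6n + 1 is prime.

n = 4

For n = 1, 2, 3 the conclusion holds.
n = 4: 6n + 1 = 25 = 5 × 5, composite.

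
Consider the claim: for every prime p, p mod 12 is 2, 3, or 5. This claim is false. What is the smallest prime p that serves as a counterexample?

p = 2: 2 mod 12 = 2.
p = 3: 3 mod 12 = 3.
p = 5: 5 mod 12 = 5.
p = 7: 7 mod 12 = 7 — not in {2, 3, 5}.
Thus p = 7 disproves the claim, and no smaller p works.

p = 7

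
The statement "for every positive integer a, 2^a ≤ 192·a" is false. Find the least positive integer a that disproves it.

a = 12

We need the least positive integer a for which 2^a > 192·a.
For a = 1, 2, 3, 4, …, 9, 10, 11 the conclusion holds.
a = 12: 2^a = 4096 and 192·a = 2304, so 4096 > 2304.
Thus a = 12 disproves the claim, and no smaller a works.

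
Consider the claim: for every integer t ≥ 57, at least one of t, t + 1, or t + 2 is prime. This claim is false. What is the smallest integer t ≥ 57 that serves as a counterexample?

We need the least integer t ≥ 57 for which t, t + 1, t + 2 are all composite.
The first 5 eligible values, up to t = 61, all satisfy the conclusion.
t = 62: 62 = 2 × 31; 63 = 3 × 21; 64 = 2 × 32 — all composite.
So t = 62 is the smallest counterexample.

t = 62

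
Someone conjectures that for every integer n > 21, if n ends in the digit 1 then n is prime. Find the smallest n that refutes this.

For n = 31, 41 the conclusion holds.
n = 51: 51 ends in 1; 51 = 3 × 17, composite.
So n = 51 is the smallest counterexample.

n = 51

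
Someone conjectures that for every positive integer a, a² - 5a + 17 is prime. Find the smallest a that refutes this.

a = 13

For a = 1, 2, 3, 4, …, 10, 11, 12 the conclusion holds.
a = 13: a² - 5a + 17 = 121 = 11 × 11, composite.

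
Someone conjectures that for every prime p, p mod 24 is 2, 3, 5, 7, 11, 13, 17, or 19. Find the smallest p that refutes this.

Check each prime p in order until the claim fails.
For p = 2, 3, 5, 7, 11, 13, 17, 19 the conclusion holds.
p = 23: 23 mod 24 = 23 — not in {2, 3, 5, 7, 11, 13, 17, 19}.

p = 23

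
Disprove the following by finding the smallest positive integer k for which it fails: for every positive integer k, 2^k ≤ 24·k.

Check each positive integer k in order until 2^k > 24·k.
The first 7 eligible values, up to k = 7, all satisfy the conclusion.
k = 8: 2^k = 256 and 24·k = 192, so 256 > 192.

k = 8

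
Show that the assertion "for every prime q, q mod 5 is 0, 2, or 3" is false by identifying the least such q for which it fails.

q = 11

For q = 2, 3, 5, 7 the conclusion holds.
q = 11: 11 mod 5 = 1 — not in {0, 2, 3}.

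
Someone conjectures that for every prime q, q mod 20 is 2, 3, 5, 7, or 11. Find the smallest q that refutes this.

For q = 2, 3, 5, 7, 11 the conclusion holds.
q = 13: 13 mod 20 = 13 — not in {2, 3, 5, 7, 11}.

q = 13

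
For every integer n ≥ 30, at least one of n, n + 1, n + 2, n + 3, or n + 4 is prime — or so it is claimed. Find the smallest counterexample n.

n = 32

For n = 30, 31 the conclusion holds.
n = 32: 32 = 2 × 16; 33 = 3 × 11; 34 = 2 × 17; 35 = 5 × 7; 36 = 2 × 18 — all composite.
Hence n = 32 is a counterexample.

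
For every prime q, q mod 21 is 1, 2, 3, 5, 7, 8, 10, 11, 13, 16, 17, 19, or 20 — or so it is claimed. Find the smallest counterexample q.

q = 67

We need the least prime q for which the claim fails.
The first 18 eligible values, up to q = 61, all satisfy the conclusion.
q = 67: 67 mod 21 = 4 — not in {1, 2, 3, 5, 7, 8, 10, 11, 13, 16, 17, 19, 20}.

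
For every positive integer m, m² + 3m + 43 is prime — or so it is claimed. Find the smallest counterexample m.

m = 39

For m = 1, 2, 3, 4, …, 36, 37, 38 the conclusion holds.
m = 39: m² + 3m + 43 = 1681 = 41 × 41, composite.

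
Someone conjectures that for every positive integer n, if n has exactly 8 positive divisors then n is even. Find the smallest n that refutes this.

n = 105

The first 12 eligible values, up to n = 104, all satisfy the conclusion.
n = 105: divisors of 105: 1, 3, 5, 7, 15, 21, 35, 105; 105 is odd.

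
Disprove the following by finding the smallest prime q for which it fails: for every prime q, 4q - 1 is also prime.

q = 7

A counterexample is any prime q such that 4q - 1 is not prime; we check each in order.
For q = 2, 3, 5 the conclusion holds.
q = 7: 4q - 1 = 27 = 3 × 9, not prime.
Thus q = 7 disproves the claim, and no smaller q works.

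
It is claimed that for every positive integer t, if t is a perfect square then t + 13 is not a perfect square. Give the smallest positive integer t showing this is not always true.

Check each positive integer t in order until t is a perfect square but t + 13 is a perfect square.
The first 5 eligible values, up to t = 25, all satisfy the conclusion.
t = 36: 36 = 6² and 36 + 13 = 49 = 7².
Hence t = 36 is a counterexample.

t = 36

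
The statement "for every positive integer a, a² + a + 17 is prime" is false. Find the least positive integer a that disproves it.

a = 16

Check each positive integer a in order until a² + a + 17 is not prime.
The first 15 eligible values, up to a = 15, all satisfy the conclusion.
a = 16: a² + a + 17 = 289 = 17 × 17, composite.
Thus a = 16 disproves the claim, and no smaller a works.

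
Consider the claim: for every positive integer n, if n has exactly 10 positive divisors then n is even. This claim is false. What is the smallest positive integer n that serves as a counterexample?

n = 405

Check each positive integer n in order until n has exactly 10 positive divisors but n is odd.
The first 9 eligible values, up to n = 368, all satisfy the conclusion.
n = 405: divisors of 405: 10 divisors; 405 is odd.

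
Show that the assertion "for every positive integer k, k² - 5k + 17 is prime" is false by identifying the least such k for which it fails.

k = 13

For k = 1, 2, 3, 4, …, 10, 11, 12 the conclusion holds.
k = 13: k² - 5k + 17 = 121 = 11 × 11, composite.
So k = 13 is the smallest counterexample.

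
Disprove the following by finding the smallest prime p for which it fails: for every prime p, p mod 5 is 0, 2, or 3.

p = 2: 2 mod 5 = 2.
p = 3: 3 mod 5 = 3.
p = 5: 5 mod 5 = 0.
p = 7: 7 mod 5 = 2.
p = 11: 11 mod 5 = 1 — not in {0, 2, 3}.

p = 11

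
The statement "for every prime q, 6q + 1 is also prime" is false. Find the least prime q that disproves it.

q = 19

A counterexample is any prime q such that 6q + 1 is not prime; we check each in order.
For q = 2, 3, 5, 7, 11, 13, 17 the conclusion holds.
q = 19: 6q + 1 = 115 = 5 × 23, not prime.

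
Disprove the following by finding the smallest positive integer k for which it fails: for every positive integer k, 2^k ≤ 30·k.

k = 8

Check each positive integer k in order until 2^k > 30·k.
For k = 1, 2, 3, 4, 5, 6, 7 the conclusion holds.
k = 8: 2^k = 256 and 30·k = 240, so 256 > 240.
Hence k = 8 is a counterexample.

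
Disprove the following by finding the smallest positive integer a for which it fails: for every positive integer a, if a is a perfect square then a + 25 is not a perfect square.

a = 144

Check each positive integer a in order until a is a perfect square but a + 25 is a perfect square.
For a = 1, 4, 9, 16, …, 81, 100, 121 the conclusion holds.
a = 144: 144 = 12² and 144 + 25 = 169 = 13².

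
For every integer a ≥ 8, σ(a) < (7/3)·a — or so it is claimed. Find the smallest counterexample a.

a = 12

Check each integer a ≥ 8 in order until the claim fails.
a = 8: σ(8) = 15; 15 < 56/3.
a = 9: σ(9) = 13; 13 < 21.
a = 10: σ(10) = 18; 18 < 70/3.
a = 11: σ(11) = 12; 12 < 77/3.
a = 12: σ(12) = 28; 28 ≥ 28.
Hence a = 12 is a counterexample.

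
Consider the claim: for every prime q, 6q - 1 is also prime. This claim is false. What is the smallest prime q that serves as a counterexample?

For q = 2, 3, 5, 7 the conclusion holds.
q = 11: 6q - 1 = 65 = 5 × 13, not prime.
Thus q = 11 disproves the claim, and no smaller q works.

q = 11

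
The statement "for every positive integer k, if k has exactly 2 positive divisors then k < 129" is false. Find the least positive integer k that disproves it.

k = 131

Check each positive integer k in order until k has exactly 2 positive divisors but the claim fails.
For k = 2, 3, 5, 7, …, 109, 113, 127 the conclusion holds.
k = 131: τ(131) = 2; 131 ≥ 129.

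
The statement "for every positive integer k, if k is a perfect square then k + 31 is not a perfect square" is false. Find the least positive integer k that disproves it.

A counterexample is any positive integer k such that k is a perfect square but k + 31 is a perfect square; we check each in order.
For k = 1, 4, 9, 16, …, 144, 169, 196 the conclusion holds.
k = 225: 225 = 15² and 225 + 31 = 256 = 16².

k = 225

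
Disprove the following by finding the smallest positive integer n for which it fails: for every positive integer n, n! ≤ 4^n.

n = 9

We need the least positive integer n for which n! > 4^n.
For n = 1, 2, 3, 4, 5, 6, 7, 8 the conclusion holds.
n = 9: n! = 362880 and 4^n = 262144, so 362880 > 262144.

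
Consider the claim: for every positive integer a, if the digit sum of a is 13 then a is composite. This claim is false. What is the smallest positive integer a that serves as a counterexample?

Check each positive integer a in order until the digit sum of a is 13 but a is prime.
For a = 49, 58 the conclusion holds.
a = 67: digit sum 13; 67 is prime, not composite.
So a = 67 is the smallest counterexample.

a = 67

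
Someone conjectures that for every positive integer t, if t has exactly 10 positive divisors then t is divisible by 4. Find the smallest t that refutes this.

Check each positive integer t in order until t has exactly 10 positive divisors but t is not divisible by 4.
t = 48: τ(48) = 10; 48 mod 4 = 0.
t = 80: τ(80) = 10; 80 mod 4 = 0.
t = 112: τ(112) = 10; 112 mod 4 = 0.
t = 162: τ(162) = 10; 162 mod 4 = 2.

t = 162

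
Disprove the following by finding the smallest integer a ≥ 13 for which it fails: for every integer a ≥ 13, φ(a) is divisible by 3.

For a = 13, 14 the conclusion holds.
a = 15: φ(15) = 8; 8 mod 3 = 2.

a = 15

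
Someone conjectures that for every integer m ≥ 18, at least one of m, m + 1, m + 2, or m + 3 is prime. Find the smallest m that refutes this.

m = 24

Check each integer m ≥ 18 in order until m, m + 1, m + 2, m + 3 are all composite.
For m = 18, 19, 20, 21, 22, 23 the conclusion holds.
m = 24: 24 = 2 × 12; 25 = 5 × 5; 26 = 2 × 13; 27 = 3 × 9 — all composite.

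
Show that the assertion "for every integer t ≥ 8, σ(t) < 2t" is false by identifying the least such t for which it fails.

t = 12

We need the least integer t ≥ 8 for which the claim fails.
For t = 8, 9, 10, 11 the conclusion holds.
t = 12: σ(12) = 28; 28 ≥ 24.
So t = 12 is the smallest counterexample.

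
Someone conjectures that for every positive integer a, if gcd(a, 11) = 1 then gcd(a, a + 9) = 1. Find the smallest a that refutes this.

a = 3

We need the least positive integer a for which gcd(a, 11) = 1 but gcd(a, a + 9) > 1.
For a = 1, 2 the conclusion holds.
a = 3: gcd(3, 12) = 3.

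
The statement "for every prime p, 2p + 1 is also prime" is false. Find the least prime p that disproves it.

We need the least prime p for which 2p + 1 is not prime.
p = 2: 2p + 1 = 5, prime.
p = 3: 2p + 1 = 7, prime.
p = 5: 2p + 1 = 11, prime.
p = 7: 2p + 1 = 15 = 3 × 5, not prime.

p = 7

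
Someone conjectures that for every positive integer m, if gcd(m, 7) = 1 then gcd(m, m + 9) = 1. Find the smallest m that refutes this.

m = 3

A counterexample is any positive integer m such that gcd(m, 7) = 1 but gcd(m, m + 9) > 1; we check each in order.
m = 1: gcd(1, 10) = 1.
m = 2: gcd(2, 11) = 1.
m = 3: gcd(3, 12) = 3.
Thus m = 3 disproves the claim, and no smaller m works.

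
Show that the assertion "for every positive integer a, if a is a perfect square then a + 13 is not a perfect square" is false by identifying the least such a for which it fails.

a = 36

A counterexample is any positive integer a such that a is a perfect square but a + 13 is a perfect square; we check each in order.
The first 5 eligible values, up to a = 25, all satisfy the conclusion.
a = 36: 36 = 6² and 36 + 13 = 49 = 7².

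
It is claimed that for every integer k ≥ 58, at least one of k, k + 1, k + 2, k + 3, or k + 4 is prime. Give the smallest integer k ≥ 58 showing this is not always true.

For k = 58, 59, 60, 61 the conclusion holds.
k = 62: 62 = 2 × 31; 63 = 3 × 21; 64 = 2 × 32; 65 = 5 × 13; 66 = 2 × 33 — all composite.

k = 62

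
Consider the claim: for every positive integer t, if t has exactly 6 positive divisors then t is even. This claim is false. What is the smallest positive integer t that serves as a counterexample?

A counterexample is any positive integer t such that t has exactly 6 positive divisors but t is odd; we check each in order.
The first 6 eligible values, up to t = 44, all satisfy the conclusion.
t = 45: divisors of 45: 1, 3, 5, 9, 15, 45; 45 is odd.
So t = 45 is the smallest counterexample.

t = 45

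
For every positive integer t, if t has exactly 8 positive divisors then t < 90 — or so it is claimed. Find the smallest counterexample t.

We need the least positive integer t for which t has exactly 8 positive divisors but the claim fails.
For t = 24, 30, 40, 42, 54, 56, 66, 70, 78, 88 the conclusion holds.
t = 102: τ(102) = 8; 102 ≥ 90.
So t = 102 is the smallest counterexample.

t = 102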